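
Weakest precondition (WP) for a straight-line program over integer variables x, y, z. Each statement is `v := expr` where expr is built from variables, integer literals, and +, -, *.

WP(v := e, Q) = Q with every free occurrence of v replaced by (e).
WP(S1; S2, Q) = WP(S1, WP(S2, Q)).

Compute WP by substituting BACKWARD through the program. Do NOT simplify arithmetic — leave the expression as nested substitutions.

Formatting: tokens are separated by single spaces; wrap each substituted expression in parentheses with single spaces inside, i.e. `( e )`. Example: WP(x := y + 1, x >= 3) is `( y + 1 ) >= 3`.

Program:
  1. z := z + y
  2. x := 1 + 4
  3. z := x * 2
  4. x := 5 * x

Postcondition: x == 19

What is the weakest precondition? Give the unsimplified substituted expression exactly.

post: x == 19
stmt 4: x := 5 * x  -- replace 1 occurrence(s) of x with (5 * x)
  => ( 5 * x ) == 19
stmt 3: z := x * 2  -- replace 0 occurrence(s) of z with (x * 2)
  => ( 5 * x ) == 19
stmt 2: x := 1 + 4  -- replace 1 occurrence(s) of x with (1 + 4)
  => ( 5 * ( 1 + 4 ) ) == 19
stmt 1: z := z + y  -- replace 0 occurrence(s) of z with (z + y)
  => ( 5 * ( 1 + 4 ) ) == 19

Answer: ( 5 * ( 1 + 4 ) ) == 19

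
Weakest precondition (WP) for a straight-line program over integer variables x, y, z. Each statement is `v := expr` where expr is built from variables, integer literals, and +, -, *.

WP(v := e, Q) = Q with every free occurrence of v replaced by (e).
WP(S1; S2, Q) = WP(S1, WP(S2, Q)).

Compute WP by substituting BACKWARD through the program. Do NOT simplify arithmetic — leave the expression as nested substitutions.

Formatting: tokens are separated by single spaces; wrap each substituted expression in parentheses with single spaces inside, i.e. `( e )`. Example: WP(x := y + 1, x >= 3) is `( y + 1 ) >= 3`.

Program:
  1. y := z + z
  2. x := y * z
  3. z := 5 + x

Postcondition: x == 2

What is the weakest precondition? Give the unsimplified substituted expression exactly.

post: x == 2
stmt 3: z := 5 + x  -- replace 0 occurrence(s) of z with (5 + x)
  => x == 2
stmt 2: x := y * z  -- replace 1 occurrence(s) of x with (y * z)
  => ( y * z ) == 2
stmt 1: y := z + z  -- replace 1 occurrence(s) of y with (z + z)
  => ( ( z + z ) * z ) == 2

Answer: ( ( z + z ) * z ) == 2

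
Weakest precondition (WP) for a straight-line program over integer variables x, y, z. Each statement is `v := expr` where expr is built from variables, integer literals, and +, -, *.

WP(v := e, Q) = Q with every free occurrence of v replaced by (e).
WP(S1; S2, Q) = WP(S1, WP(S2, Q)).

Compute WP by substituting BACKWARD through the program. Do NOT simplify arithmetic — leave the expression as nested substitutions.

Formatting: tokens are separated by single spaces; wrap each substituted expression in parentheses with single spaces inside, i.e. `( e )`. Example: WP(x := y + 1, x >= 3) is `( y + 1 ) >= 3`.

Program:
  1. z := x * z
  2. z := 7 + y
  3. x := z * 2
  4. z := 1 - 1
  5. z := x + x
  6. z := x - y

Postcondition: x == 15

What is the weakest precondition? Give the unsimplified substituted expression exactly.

post: x == 15
stmt 6: z := x - y  -- replace 0 occurrence(s) of z with (x - y)
  => x == 15
stmt 5: z := x + x  -- replace 0 occurrence(s) of z with (x + x)
  => x == 15
stmt 4: z := 1 - 1  -- replace 0 occurrence(s) of z with (1 - 1)
  => x == 15
stmt 3: x := z * 2  -- replace 1 occurrence(s) of x with (z * 2)
  => ( z * 2 ) == 15
stmt 2: z := 7 + y  -- replace 1 occurrence(s) of z with (7 + y)
  => ( ( 7 + y ) * 2 ) == 15
stmt 1: z := x * z  -- replace 0 occurrence(s) of z with (x * z)
  => ( ( 7 + y ) * 2 ) == 15

Answer: ( ( 7 + y ) * 2 ) == 15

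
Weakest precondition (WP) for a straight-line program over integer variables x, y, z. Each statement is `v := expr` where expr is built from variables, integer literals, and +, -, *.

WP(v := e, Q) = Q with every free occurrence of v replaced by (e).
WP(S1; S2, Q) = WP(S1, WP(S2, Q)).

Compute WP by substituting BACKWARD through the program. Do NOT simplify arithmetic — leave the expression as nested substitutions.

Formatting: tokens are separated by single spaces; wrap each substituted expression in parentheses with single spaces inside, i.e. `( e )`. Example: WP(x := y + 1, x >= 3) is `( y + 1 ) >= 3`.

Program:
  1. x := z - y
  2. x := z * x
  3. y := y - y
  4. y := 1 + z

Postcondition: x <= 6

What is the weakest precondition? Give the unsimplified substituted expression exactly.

post: x <= 6
stmt 4: y := 1 + z  -- replace 0 occurrence(s) of y with (1 + z)
  => x <= 6
stmt 3: y := y - y  -- replace 0 occurrence(s) of y with (y - y)
  => x <= 6
stmt 2: x := z * x  -- replace 1 occurrence(s) of x with (z * x)
  => ( z * x ) <= 6
stmt 1: x := z - y  -- replace 1 occurrence(s) of x with (z - y)
  => ( z * ( z - y ) ) <= 6

Answer: ( z * ( z - y ) ) <= 6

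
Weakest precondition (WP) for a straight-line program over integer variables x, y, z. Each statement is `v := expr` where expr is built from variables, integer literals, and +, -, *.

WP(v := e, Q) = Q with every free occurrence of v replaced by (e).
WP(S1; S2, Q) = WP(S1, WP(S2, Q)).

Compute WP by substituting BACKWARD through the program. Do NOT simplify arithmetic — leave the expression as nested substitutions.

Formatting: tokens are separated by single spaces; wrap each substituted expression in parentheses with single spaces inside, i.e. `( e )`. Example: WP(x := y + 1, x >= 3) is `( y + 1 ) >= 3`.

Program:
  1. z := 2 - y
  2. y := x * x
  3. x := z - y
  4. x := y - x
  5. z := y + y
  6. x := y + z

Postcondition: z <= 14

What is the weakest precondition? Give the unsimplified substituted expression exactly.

Answer: ( ( x * x ) + ( x * x ) ) <= 14

Derivation:
post: z <= 14
stmt 6: x := y + z  -- replace 0 occurrence(s) of x with (y + z)
  => z <= 14
stmt 5: z := y + y  -- replace 1 occurrence(s) of z with (y + y)
  => ( y + y ) <= 14
stmt 4: x := y - x  -- replace 0 occurrence(s) of x with (y - x)
  => ( y + y ) <= 14
stmt 3: x := z - y  -- replace 0 occurrence(s) of x with (z - y)
  => ( y + y ) <= 14
stmt 2: y := x * x  -- replace 2 occurrence(s) of y with (x * x)
  => ( ( x * x ) + ( x * x ) ) <= 14
stmt 1: z := 2 - y  -- replace 0 occurrence(s) of z with (2 - y)
  => ( ( x * x ) + ( x * x ) ) <= 14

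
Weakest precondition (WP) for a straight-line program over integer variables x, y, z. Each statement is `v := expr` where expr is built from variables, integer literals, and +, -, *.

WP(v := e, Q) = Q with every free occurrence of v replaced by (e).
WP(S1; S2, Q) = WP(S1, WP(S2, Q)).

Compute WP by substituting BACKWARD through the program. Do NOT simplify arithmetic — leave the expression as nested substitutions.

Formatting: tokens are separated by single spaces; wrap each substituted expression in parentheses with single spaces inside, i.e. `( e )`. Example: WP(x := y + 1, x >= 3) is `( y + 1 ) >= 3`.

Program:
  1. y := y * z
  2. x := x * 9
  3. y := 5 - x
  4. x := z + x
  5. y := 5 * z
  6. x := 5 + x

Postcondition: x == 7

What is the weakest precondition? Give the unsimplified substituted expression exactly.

post: x == 7
stmt 6: x := 5 + x  -- replace 1 occurrence(s) of x with (5 + x)
  => ( 5 + x ) == 7
stmt 5: y := 5 * z  -- replace 0 occurrence(s) of y with (5 * z)
  => ( 5 + x ) == 7
stmt 4: x := z + x  -- replace 1 occurrence(s) of x with (z + x)
  => ( 5 + ( z + x ) ) == 7
stmt 3: y := 5 - x  -- replace 0 occurrence(s) of y with (5 - x)
  => ( 5 + ( z + x ) ) == 7
stmt 2: x := x * 9  -- replace 1 occurrence(s) of x with (x * 9)
  => ( 5 + ( z + ( x * 9 ) ) ) == 7
stmt 1: y := y * z  -- replace 0 occurrence(s) of y with (y * z)
  => ( 5 + ( z + ( x * 9 ) ) ) == 7

Answer: ( 5 + ( z + ( x * 9 ) ) ) == 7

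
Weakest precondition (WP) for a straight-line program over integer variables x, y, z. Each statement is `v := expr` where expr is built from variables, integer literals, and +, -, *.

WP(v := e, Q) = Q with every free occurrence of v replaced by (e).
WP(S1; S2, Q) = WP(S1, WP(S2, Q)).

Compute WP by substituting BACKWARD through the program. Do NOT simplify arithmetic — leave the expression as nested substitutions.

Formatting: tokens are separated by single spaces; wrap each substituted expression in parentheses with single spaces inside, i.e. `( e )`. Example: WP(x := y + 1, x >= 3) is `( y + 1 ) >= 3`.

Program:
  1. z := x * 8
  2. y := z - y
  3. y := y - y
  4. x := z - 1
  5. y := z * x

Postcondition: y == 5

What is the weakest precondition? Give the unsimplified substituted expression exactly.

Answer: ( ( x * 8 ) * ( ( x * 8 ) - 1 ) ) == 5

Derivation:
post: y == 5
stmt 5: y := z * x  -- replace 1 occurrence(s) of y with (z * x)
  => ( z * x ) == 5
stmt 4: x := z - 1  -- replace 1 occurrence(s) of x with (z - 1)
  => ( z * ( z - 1 ) ) == 5
stmt 3: y := y - y  -- replace 0 occurrence(s) of y with (y - y)
  => ( z * ( z - 1 ) ) == 5
stmt 2: y := z - y  -- replace 0 occurrence(s) of y with (z - y)
  => ( z * ( z - 1 ) ) == 5
stmt 1: z := x * 8  -- replace 2 occurrence(s) of z with (x * 8)
  => ( ( x * 8 ) * ( ( x * 8 ) - 1 ) ) == 5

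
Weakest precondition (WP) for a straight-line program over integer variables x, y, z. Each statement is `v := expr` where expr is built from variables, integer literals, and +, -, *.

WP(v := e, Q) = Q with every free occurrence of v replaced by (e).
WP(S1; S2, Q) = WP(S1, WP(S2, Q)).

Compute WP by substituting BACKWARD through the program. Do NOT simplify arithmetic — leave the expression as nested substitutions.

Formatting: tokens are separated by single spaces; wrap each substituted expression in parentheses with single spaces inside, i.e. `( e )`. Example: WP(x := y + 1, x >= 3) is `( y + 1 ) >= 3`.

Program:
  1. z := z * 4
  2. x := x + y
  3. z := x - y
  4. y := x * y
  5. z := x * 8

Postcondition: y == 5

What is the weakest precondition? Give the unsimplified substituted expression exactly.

post: y == 5
stmt 5: z := x * 8  -- replace 0 occurrence(s) of z with (x * 8)
  => y == 5
stmt 4: y := x * y  -- replace 1 occurrence(s) of y with (x * y)
  => ( x * y ) == 5
stmt 3: z := x - y  -- replace 0 occurrence(s) of z with (x - y)
  => ( x * y ) == 5
stmt 2: x := x + y  -- replace 1 occurrence(s) of x with (x + y)
  => ( ( x + y ) * y ) == 5
stmt 1: z := z * 4  -- replace 0 occurrence(s) of z with (z * 4)
  => ( ( x + y ) * y ) == 5

Answer: ( ( x + y ) * y ) == 5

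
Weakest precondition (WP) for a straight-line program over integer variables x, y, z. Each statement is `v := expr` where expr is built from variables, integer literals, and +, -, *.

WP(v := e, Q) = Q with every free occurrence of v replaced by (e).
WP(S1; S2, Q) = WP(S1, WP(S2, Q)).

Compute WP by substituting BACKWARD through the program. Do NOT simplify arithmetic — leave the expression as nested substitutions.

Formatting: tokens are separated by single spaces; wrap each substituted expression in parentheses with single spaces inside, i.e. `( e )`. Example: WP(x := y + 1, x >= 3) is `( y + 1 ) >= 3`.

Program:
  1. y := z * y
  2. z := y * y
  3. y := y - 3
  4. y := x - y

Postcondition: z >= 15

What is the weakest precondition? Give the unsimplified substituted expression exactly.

Answer: ( ( z * y ) * ( z * y ) ) >= 15

Derivation:
post: z >= 15
stmt 4: y := x - y  -- replace 0 occurrence(s) of y with (x - y)
  => z >= 15
stmt 3: y := y - 3  -- replace 0 occurrence(s) of y with (y - 3)
  => z >= 15
stmt 2: z := y * y  -- replace 1 occurrence(s) of z with (y * y)
  => ( y * y ) >= 15
stmt 1: y := z * y  -- replace 2 occurrence(s) of y with (z * y)
  => ( ( z * y ) * ( z * y ) ) >= 15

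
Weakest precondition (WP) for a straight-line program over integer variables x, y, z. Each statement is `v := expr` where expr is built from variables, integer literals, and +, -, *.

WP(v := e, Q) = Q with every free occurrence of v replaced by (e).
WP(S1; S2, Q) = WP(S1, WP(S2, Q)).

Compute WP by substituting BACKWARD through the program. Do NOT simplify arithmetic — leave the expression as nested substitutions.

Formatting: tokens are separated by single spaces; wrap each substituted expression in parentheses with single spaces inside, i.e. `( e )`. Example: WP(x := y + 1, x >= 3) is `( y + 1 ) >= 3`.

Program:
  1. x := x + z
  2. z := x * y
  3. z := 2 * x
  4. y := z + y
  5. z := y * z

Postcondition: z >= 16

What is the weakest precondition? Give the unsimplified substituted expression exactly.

post: z >= 16
stmt 5: z := y * z  -- replace 1 occurrence(s) of z with (y * z)
  => ( y * z ) >= 16
stmt 4: y := z + y  -- replace 1 occurrence(s) of y with (z + y)
  => ( ( z + y ) * z ) >= 16
stmt 3: z := 2 * x  -- replace 2 occurrence(s) of z with (2 * x)
  => ( ( ( 2 * x ) + y ) * ( 2 * x ) ) >= 16
stmt 2: z := x * y  -- replace 0 occurrence(s) of z with (x * y)
  => ( ( ( 2 * x ) + y ) * ( 2 * x ) ) >= 16
stmt 1: x := x + z  -- replace 2 occurrence(s) of x with (x + z)
  => ( ( ( 2 * ( x + z ) ) + y ) * ( 2 * ( x + z ) ) ) >= 16

Answer: ( ( ( 2 * ( x + z ) ) + y ) * ( 2 * ( x + z ) ) ) >= 16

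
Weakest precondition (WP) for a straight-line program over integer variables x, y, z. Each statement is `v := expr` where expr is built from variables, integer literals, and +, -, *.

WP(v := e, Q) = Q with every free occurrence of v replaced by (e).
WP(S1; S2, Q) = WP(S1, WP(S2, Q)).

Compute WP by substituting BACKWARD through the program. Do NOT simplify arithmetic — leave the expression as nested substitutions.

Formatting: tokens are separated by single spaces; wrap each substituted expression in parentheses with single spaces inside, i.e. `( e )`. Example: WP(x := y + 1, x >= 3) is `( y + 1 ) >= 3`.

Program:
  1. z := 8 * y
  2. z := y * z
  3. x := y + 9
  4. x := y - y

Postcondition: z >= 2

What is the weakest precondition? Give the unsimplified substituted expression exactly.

post: z >= 2
stmt 4: x := y - y  -- replace 0 occurrence(s) of x with (y - y)
  => z >= 2
stmt 3: x := y + 9  -- replace 0 occurrence(s) of x with (y + 9)
  => z >= 2
stmt 2: z := y * z  -- replace 1 occurrence(s) of z with (y * z)
  => ( y * z ) >= 2
stmt 1: z := 8 * y  -- replace 1 occurrence(s) of z with (8 * y)
  => ( y * ( 8 * y ) ) >= 2

Answer: ( y * ( 8 * y ) ) >= 2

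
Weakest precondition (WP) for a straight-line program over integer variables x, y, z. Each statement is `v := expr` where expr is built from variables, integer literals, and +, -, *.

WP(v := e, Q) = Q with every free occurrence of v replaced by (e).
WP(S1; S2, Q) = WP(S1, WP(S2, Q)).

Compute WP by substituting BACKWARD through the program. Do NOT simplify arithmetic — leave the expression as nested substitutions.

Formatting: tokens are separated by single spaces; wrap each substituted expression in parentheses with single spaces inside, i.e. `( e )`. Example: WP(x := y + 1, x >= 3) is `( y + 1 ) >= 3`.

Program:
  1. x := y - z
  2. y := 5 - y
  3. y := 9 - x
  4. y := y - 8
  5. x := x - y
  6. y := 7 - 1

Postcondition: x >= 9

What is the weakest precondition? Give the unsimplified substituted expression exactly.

post: x >= 9
stmt 6: y := 7 - 1  -- replace 0 occurrence(s) of y with (7 - 1)
  => x >= 9
stmt 5: x := x - y  -- replace 1 occurrence(s) of x with (x - y)
  => ( x - y ) >= 9
stmt 4: y := y - 8  -- replace 1 occurrence(s) of y with (y - 8)
  => ( x - ( y - 8 ) ) >= 9
stmt 3: y := 9 - x  -- replace 1 occurrence(s) of y with (9 - x)
  => ( x - ( ( 9 - x ) - 8 ) ) >= 9
stmt 2: y := 5 - y  -- replace 0 occurrence(s) of y with (5 - y)
  => ( x - ( ( 9 - x ) - 8 ) ) >= 9
stmt 1: x := y - z  -- replace 2 occurrence(s) of x with (y - z)
  => ( ( y - z ) - ( ( 9 - ( y - z ) ) - 8 ) ) >= 9

Answer: ( ( y - z ) - ( ( 9 - ( y - z ) ) - 8 ) ) >= 9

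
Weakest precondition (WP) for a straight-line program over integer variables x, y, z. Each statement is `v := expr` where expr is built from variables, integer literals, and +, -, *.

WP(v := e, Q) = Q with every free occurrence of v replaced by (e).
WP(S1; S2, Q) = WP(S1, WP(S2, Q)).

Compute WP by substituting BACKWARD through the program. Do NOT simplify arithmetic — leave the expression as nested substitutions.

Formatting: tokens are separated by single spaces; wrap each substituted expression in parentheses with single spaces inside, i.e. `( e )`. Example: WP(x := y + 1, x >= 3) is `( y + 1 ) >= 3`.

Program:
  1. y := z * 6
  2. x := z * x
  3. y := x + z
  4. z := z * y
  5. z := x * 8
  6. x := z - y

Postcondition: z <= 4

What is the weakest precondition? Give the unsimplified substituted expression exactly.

post: z <= 4
stmt 6: x := z - y  -- replace 0 occurrence(s) of x with (z - y)
  => z <= 4
stmt 5: z := x * 8  -- replace 1 occurrence(s) of z with (x * 8)
  => ( x * 8 ) <= 4
stmt 4: z := z * y  -- replace 0 occurrence(s) of z with (z * y)
  => ( x * 8 ) <= 4
stmt 3: y := x + z  -- replace 0 occurrence(s) of y with (x + z)
  => ( x * 8 ) <= 4
stmt 2: x := z * x  -- replace 1 occurrence(s) of x with (z * x)
  => ( ( z * x ) * 8 ) <= 4
stmt 1: y := z * 6  -- replace 0 occurrence(s) of y with (z * 6)
  => ( ( z * x ) * 8 ) <= 4

Answer: ( ( z * x ) * 8 ) <= 4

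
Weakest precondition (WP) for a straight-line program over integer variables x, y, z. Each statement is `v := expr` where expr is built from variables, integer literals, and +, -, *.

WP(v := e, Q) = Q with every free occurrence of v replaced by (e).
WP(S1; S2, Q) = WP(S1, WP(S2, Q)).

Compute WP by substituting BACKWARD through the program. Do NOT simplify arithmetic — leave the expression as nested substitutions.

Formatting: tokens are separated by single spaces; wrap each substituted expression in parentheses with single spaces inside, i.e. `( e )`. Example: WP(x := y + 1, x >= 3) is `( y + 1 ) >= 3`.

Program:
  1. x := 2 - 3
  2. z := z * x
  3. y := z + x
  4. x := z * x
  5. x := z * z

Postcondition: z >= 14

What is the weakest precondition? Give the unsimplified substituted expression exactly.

Answer: ( z * ( 2 - 3 ) ) >= 14

Derivation:
post: z >= 14
stmt 5: x := z * z  -- replace 0 occurrence(s) of x with (z * z)
  => z >= 14
stmt 4: x := z * x  -- replace 0 occurrence(s) of x with (z * x)
  => z >= 14
stmt 3: y := z + x  -- replace 0 occurrence(s) of y with (z + x)
  => z >= 14
stmt 2: z := z * x  -- replace 1 occurrence(s) of z with (z * x)
  => ( z * x ) >= 14
stmt 1: x := 2 - 3  -- replace 1 occurrence(s) of x with (2 - 3)
  => ( z * ( 2 - 3 ) ) >= 14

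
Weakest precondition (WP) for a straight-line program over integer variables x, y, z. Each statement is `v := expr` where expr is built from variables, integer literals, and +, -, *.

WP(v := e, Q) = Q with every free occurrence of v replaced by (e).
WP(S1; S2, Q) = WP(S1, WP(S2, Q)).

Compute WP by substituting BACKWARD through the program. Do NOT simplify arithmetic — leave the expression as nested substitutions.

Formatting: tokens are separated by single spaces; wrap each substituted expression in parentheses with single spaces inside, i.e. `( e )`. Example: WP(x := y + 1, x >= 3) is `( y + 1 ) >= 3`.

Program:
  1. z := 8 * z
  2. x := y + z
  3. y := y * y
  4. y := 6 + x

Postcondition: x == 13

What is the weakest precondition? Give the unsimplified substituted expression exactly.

Answer: ( y + ( 8 * z ) ) == 13

Derivation:
post: x == 13
stmt 4: y := 6 + x  -- replace 0 occurrence(s) of y with (6 + x)
  => x == 13
stmt 3: y := y * y  -- replace 0 occurrence(s) of y with (y * y)
  => x == 13
stmt 2: x := y + z  -- replace 1 occurrence(s) of x with (y + z)
  => ( y + z ) == 13
stmt 1: z := 8 * z  -- replace 1 occurrence(s) of z with (8 * z)
  => ( y + ( 8 * z ) ) == 13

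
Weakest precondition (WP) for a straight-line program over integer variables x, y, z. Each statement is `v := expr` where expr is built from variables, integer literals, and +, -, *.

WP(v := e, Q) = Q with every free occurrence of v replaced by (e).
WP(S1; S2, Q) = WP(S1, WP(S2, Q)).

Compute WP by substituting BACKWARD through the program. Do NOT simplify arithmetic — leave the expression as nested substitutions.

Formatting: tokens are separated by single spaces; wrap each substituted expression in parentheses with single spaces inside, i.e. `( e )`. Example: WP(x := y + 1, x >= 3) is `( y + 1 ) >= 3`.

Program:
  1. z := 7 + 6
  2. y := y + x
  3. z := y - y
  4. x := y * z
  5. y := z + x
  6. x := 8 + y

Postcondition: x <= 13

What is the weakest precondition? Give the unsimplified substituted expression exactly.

post: x <= 13
stmt 6: x := 8 + y  -- replace 1 occurrence(s) of x with (8 + y)
  => ( 8 + y ) <= 13
stmt 5: y := z + x  -- replace 1 occurrence(s) of y with (z + x)
  => ( 8 + ( z + x ) ) <= 13
stmt 4: x := y * z  -- replace 1 occurrence(s) of x with (y * z)
  => ( 8 + ( z + ( y * z ) ) ) <= 13
stmt 3: z := y - y  -- replace 2 occurrence(s) of z with (y - y)
  => ( 8 + ( ( y - y ) + ( y * ( y - y ) ) ) ) <= 13
stmt 2: y := y + x  -- replace 5 occurrence(s) of y with (y + x)
  => ( 8 + ( ( ( y + x ) - ( y + x ) ) + ( ( y + x ) * ( ( y + x ) - ( y + x ) ) ) ) ) <= 13
stmt 1: z := 7 + 6  -- replace 0 occurrence(s) of z with (7 + 6)
  => ( 8 + ( ( ( y + x ) - ( y + x ) ) + ( ( y + x ) * ( ( y + x ) - ( y + x ) ) ) ) ) <= 13

Answer: ( 8 + ( ( ( y + x ) - ( y + x ) ) + ( ( y + x ) * ( ( y + x ) - ( y + x ) ) ) ) ) <= 13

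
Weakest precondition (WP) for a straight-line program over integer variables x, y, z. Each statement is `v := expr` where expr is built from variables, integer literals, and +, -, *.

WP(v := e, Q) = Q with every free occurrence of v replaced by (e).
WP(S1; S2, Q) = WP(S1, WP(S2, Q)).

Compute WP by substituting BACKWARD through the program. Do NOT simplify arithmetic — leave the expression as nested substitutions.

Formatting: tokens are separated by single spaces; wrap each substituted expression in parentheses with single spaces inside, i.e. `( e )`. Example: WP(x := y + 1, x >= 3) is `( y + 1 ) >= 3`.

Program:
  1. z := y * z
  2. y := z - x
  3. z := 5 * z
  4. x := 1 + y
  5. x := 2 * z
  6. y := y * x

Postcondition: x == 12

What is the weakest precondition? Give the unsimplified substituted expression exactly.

Answer: ( 2 * ( 5 * ( y * z ) ) ) == 12

Derivation:
post: x == 12
stmt 6: y := y * x  -- replace 0 occurrence(s) of y with (y * x)
  => x == 12
stmt 5: x := 2 * z  -- replace 1 occurrence(s) of x with (2 * z)
  => ( 2 * z ) == 12
stmt 4: x := 1 + y  -- replace 0 occurrence(s) of x with (1 + y)
  => ( 2 * z ) == 12
stmt 3: z := 5 * z  -- replace 1 occurrence(s) of z with (5 * z)
  => ( 2 * ( 5 * z ) ) == 12
stmt 2: y := z - x  -- replace 0 occurrence(s) of y with (z - x)
  => ( 2 * ( 5 * z ) ) == 12
stmt 1: z := y * z  -- replace 1 occurrence(s) of z with (y * z)
  => ( 2 * ( 5 * ( y * z ) ) ) == 12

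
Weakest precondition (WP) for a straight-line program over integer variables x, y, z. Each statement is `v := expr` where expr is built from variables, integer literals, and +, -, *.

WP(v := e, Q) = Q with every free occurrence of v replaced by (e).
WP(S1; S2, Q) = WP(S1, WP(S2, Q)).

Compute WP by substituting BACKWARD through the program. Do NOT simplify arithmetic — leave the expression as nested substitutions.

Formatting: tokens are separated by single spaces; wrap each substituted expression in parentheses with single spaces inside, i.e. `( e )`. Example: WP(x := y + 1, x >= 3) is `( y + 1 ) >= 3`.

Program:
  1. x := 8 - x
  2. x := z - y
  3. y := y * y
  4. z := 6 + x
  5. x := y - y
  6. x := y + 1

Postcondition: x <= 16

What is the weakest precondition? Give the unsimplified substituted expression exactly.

Answer: ( ( y * y ) + 1 ) <= 16

Derivation:
post: x <= 16
stmt 6: x := y + 1  -- replace 1 occurrence(s) of x with (y + 1)
  => ( y + 1 ) <= 16
stmt 5: x := y - y  -- replace 0 occurrence(s) of x with (y - y)
  => ( y + 1 ) <= 16
stmt 4: z := 6 + x  -- replace 0 occurrence(s) of z with (6 + x)
  => ( y + 1 ) <= 16
stmt 3: y := y * y  -- replace 1 occurrence(s) of y with (y * y)
  => ( ( y * y ) + 1 ) <= 16
stmt 2: x := z - y  -- replace 0 occurrence(s) of x with (z - y)
  => ( ( y * y ) + 1 ) <= 16
stmt 1: x := 8 - x  -- replace 0 occurrence(s) of x with (8 - x)
  => ( ( y * y ) + 1 ) <= 16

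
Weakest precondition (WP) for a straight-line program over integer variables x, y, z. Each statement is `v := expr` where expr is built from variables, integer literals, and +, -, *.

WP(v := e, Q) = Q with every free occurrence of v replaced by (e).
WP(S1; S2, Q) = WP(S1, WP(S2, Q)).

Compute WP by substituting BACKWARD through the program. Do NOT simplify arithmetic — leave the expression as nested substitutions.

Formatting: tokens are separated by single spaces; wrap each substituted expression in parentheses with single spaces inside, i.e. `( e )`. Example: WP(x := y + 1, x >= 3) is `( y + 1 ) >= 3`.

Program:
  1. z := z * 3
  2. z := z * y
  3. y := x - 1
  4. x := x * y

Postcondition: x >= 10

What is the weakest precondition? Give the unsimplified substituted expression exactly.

post: x >= 10
stmt 4: x := x * y  -- replace 1 occurrence(s) of x with (x * y)
  => ( x * y ) >= 10
stmt 3: y := x - 1  -- replace 1 occurrence(s) of y with (x - 1)
  => ( x * ( x - 1 ) ) >= 10
stmt 2: z := z * y  -- replace 0 occurrence(s) of z with (z * y)
  => ( x * ( x - 1 ) ) >= 10
stmt 1: z := z * 3  -- replace 0 occurrence(s) of z with (z * 3)
  => ( x * ( x - 1 ) ) >= 10

Answer: ( x * ( x - 1 ) ) >= 10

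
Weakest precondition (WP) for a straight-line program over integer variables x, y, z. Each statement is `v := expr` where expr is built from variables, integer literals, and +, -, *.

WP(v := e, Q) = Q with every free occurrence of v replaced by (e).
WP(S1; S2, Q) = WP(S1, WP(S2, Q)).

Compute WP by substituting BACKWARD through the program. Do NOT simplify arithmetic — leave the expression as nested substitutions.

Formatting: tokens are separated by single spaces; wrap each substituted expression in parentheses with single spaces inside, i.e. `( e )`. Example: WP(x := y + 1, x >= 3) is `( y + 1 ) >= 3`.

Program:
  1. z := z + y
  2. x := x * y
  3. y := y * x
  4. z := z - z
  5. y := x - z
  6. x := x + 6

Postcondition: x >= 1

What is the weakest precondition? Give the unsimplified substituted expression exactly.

post: x >= 1
stmt 6: x := x + 6  -- replace 1 occurrence(s) of x with (x + 6)
  => ( x + 6 ) >= 1
stmt 5: y := x - z  -- replace 0 occurrence(s) of y with (x - z)
  => ( x + 6 ) >= 1
stmt 4: z := z - z  -- replace 0 occurrence(s) of z with (z - z)
  => ( x + 6 ) >= 1
stmt 3: y := y * x  -- replace 0 occurrence(s) of y with (y * x)
  => ( x + 6 ) >= 1
stmt 2: x := x * y  -- replace 1 occurrence(s) of x with (x * y)
  => ( ( x * y ) + 6 ) >= 1
stmt 1: z := z + y  -- replace 0 occurrence(s) of z with (z + y)
  => ( ( x * y ) + 6 ) >= 1

Answer: ( ( x * y ) + 6 ) >= 1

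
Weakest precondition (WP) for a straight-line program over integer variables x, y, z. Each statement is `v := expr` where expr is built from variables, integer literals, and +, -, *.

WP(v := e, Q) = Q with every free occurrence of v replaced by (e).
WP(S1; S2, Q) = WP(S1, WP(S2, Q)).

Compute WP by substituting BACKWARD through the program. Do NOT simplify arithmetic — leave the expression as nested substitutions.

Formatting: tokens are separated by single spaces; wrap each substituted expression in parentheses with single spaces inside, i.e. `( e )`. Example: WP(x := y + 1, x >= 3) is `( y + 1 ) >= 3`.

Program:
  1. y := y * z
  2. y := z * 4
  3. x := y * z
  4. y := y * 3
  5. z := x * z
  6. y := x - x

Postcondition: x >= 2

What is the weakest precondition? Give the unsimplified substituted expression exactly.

Answer: ( ( z * 4 ) * z ) >= 2

Derivation:
post: x >= 2
stmt 6: y := x - x  -- replace 0 occurrence(s) of y with (x - x)
  => x >= 2
stmt 5: z := x * z  -- replace 0 occurrence(s) of z with (x * z)
  => x >= 2
stmt 4: y := y * 3  -- replace 0 occurrence(s) of y with (y * 3)
  => x >= 2
stmt 3: x := y * z  -- replace 1 occurrence(s) of x with (y * z)
  => ( y * z ) >= 2
stmt 2: y := z * 4  -- replace 1 occurrence(s) of y with (z * 4)
  => ( ( z * 4 ) * z ) >= 2
stmt 1: y := y * z  -- replace 0 occurrence(s) of y with (y * z)
  => ( ( z * 4 ) * z ) >= 2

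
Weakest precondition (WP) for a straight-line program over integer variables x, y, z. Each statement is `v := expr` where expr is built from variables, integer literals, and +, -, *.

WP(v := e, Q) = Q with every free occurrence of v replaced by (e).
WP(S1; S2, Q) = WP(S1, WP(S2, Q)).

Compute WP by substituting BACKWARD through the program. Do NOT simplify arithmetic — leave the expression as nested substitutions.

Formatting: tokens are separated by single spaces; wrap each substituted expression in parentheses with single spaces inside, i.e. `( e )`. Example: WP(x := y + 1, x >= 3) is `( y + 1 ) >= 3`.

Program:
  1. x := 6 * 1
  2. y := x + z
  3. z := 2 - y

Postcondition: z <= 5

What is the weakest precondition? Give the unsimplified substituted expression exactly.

post: z <= 5
stmt 3: z := 2 - y  -- replace 1 occurrence(s) of z with (2 - y)
  => ( 2 - y ) <= 5
stmt 2: y := x + z  -- replace 1 occurrence(s) of y with (x + z)
  => ( 2 - ( x + z ) ) <= 5
stmt 1: x := 6 * 1  -- replace 1 occurrence(s) of x with (6 * 1)
  => ( 2 - ( ( 6 * 1 ) + z ) ) <= 5

Answer: ( 2 - ( ( 6 * 1 ) + z ) ) <= 5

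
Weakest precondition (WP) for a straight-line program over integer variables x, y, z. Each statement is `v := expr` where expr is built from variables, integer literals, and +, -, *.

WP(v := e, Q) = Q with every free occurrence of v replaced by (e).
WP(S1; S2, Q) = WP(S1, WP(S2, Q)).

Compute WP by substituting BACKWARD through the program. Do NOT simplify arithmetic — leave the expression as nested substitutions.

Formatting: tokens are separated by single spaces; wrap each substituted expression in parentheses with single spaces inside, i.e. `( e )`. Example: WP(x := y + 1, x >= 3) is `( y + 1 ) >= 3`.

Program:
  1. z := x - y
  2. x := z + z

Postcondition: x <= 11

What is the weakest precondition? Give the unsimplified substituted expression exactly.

post: x <= 11
stmt 2: x := z + z  -- replace 1 occurrence(s) of x with (z + z)
  => ( z + z ) <= 11
stmt 1: z := x - y  -- replace 2 occurrence(s) of z with (x - y)
  => ( ( x - y ) + ( x - y ) ) <= 11

Answer: ( ( x - y ) + ( x - y ) ) <= 11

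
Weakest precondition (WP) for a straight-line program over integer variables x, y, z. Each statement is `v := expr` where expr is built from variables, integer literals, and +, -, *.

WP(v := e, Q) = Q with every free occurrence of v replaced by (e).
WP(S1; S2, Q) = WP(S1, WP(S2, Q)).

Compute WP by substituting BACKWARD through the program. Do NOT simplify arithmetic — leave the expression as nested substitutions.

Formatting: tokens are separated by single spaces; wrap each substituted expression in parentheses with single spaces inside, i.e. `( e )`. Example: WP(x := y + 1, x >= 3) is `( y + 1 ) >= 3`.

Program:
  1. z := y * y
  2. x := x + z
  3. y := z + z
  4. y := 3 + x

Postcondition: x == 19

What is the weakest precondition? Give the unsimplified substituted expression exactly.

post: x == 19
stmt 4: y := 3 + x  -- replace 0 occurrence(s) of y with (3 + x)
  => x == 19
stmt 3: y := z + z  -- replace 0 occurrence(s) of y with (z + z)
  => x == 19
stmt 2: x := x + z  -- replace 1 occurrence(s) of x with (x + z)
  => ( x + z ) == 19
stmt 1: z := y * y  -- replace 1 occurrence(s) of z with (y * y)
  => ( x + ( y * y ) ) == 19

Answer: ( x + ( y * y ) ) == 19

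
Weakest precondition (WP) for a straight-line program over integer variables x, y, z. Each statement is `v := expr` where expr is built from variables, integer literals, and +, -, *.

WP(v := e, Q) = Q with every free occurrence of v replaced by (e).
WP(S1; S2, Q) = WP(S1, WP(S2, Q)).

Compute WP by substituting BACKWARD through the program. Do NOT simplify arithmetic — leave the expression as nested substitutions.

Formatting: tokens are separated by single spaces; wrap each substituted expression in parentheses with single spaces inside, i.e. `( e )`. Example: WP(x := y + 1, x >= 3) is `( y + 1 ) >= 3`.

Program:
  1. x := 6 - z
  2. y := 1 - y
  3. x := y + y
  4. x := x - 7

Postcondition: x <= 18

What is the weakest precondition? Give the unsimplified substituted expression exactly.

Answer: ( ( ( 1 - y ) + ( 1 - y ) ) - 7 ) <= 18

Derivation:
post: x <= 18
stmt 4: x := x - 7  -- replace 1 occurrence(s) of x with (x - 7)
  => ( x - 7 ) <= 18
stmt 3: x := y + y  -- replace 1 occurrence(s) of x with (y + y)
  => ( ( y + y ) - 7 ) <= 18
stmt 2: y := 1 - y  -- replace 2 occurrence(s) of y with (1 - y)
  => ( ( ( 1 - y ) + ( 1 - y ) ) - 7 ) <= 18
stmt 1: x := 6 - z  -- replace 0 occurrence(s) of x with (6 - z)
  => ( ( ( 1 - y ) + ( 1 - y ) ) - 7 ) <= 18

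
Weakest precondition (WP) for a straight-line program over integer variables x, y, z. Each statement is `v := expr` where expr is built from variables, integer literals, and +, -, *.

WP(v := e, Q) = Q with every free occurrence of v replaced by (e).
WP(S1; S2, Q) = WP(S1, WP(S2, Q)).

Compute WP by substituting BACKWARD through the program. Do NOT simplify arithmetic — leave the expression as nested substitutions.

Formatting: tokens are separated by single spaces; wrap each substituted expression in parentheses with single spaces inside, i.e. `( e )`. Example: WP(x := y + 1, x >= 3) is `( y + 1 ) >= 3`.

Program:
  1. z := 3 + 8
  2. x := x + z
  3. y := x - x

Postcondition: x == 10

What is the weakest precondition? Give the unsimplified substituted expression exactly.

Answer: ( x + ( 3 + 8 ) ) == 10

Derivation:
post: x == 10
stmt 3: y := x - x  -- replace 0 occurrence(s) of y with (x - x)
  => x == 10
stmt 2: x := x + z  -- replace 1 occurrence(s) of x with (x + z)
  => ( x + z ) == 10
stmt 1: z := 3 + 8  -- replace 1 occurrence(s) of z with (3 + 8)
  => ( x + ( 3 + 8 ) ) == 10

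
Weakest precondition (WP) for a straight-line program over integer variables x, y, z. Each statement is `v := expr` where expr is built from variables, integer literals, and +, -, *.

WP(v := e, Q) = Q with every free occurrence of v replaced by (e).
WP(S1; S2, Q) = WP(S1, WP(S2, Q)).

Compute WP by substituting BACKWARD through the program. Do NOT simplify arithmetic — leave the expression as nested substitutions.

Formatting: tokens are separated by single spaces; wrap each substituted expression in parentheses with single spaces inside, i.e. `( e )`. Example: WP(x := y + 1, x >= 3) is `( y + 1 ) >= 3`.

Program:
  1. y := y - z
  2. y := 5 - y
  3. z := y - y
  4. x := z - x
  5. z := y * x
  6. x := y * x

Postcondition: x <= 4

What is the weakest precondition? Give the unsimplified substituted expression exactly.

Answer: ( ( 5 - ( y - z ) ) * ( ( ( 5 - ( y - z ) ) - ( 5 - ( y - z ) ) ) - x ) ) <= 4

Derivation:
post: x <= 4
stmt 6: x := y * x  -- replace 1 occurrence(s) of x with (y * x)
  => ( y * x ) <= 4
stmt 5: z := y * x  -- replace 0 occurrence(s) of z with (y * x)
  => ( y * x ) <= 4
stmt 4: x := z - x  -- replace 1 occurrence(s) of x with (z - x)
  => ( y * ( z - x ) ) <= 4
stmt 3: z := y - y  -- replace 1 occurrence(s) of z with (y - y)
  => ( y * ( ( y - y ) - x ) ) <= 4
stmt 2: y := 5 - y  -- replace 3 occurrence(s) of y with (5 - y)
  => ( ( 5 - y ) * ( ( ( 5 - y ) - ( 5 - y ) ) - x ) ) <= 4
stmt 1: y := y - z  -- replace 3 occurrence(s) of y with (y - z)
  => ( ( 5 - ( y - z ) ) * ( ( ( 5 - ( y - z ) ) - ( 5 - ( y - z ) ) ) - x ) ) <= 4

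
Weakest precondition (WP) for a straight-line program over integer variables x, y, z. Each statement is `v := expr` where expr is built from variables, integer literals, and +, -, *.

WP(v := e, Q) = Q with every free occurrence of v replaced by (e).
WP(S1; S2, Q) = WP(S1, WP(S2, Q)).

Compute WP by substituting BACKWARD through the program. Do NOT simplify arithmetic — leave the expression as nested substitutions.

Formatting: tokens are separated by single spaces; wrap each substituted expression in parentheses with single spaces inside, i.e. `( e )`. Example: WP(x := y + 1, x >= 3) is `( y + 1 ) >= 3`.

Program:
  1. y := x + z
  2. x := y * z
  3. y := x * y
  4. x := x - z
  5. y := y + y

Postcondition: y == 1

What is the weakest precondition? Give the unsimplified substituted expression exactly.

Answer: ( ( ( ( x + z ) * z ) * ( x + z ) ) + ( ( ( x + z ) * z ) * ( x + z ) ) ) == 1

Derivation:
post: y == 1
stmt 5: y := y + y  -- replace 1 occurrence(s) of y with (y + y)
  => ( y + y ) == 1
stmt 4: x := x - z  -- replace 0 occurrence(s) of x with (x - z)
  => ( y + y ) == 1
stmt 3: y := x * y  -- replace 2 occurrence(s) of y with (x * y)
  => ( ( x * y ) + ( x * y ) ) == 1
stmt 2: x := y * z  -- replace 2 occurrence(s) of x with (y * z)
  => ( ( ( y * z ) * y ) + ( ( y * z ) * y ) ) == 1
stmt 1: y := x + z  -- replace 4 occurrence(s) of y with (x + z)
  => ( ( ( ( x + z ) * z ) * ( x + z ) ) + ( ( ( x + z ) * z ) * ( x + z ) ) ) == 1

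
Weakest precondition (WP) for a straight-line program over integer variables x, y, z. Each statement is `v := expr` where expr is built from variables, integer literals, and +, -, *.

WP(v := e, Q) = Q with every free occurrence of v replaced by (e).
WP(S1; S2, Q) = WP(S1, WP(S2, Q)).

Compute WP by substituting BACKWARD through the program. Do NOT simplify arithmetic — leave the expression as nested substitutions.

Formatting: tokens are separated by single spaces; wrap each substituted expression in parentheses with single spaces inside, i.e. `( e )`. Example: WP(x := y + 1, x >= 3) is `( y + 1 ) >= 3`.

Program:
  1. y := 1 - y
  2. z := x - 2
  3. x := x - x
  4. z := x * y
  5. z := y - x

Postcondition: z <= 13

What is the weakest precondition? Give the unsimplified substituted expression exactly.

post: z <= 13
stmt 5: z := y - x  -- replace 1 occurrence(s) of z with (y - x)
  => ( y - x ) <= 13
stmt 4: z := x * y  -- replace 0 occurrence(s) of z with (x * y)
  => ( y - x ) <= 13
stmt 3: x := x - x  -- replace 1 occurrence(s) of x with (x - x)
  => ( y - ( x - x ) ) <= 13
stmt 2: z := x - 2  -- replace 0 occurrence(s) of z with (x - 2)
  => ( y - ( x - x ) ) <= 13
stmt 1: y := 1 - y  -- replace 1 occurrence(s) of y with (1 - y)
  => ( ( 1 - y ) - ( x - x ) ) <= 13

Answer: ( ( 1 - y ) - ( x - x ) ) <= 13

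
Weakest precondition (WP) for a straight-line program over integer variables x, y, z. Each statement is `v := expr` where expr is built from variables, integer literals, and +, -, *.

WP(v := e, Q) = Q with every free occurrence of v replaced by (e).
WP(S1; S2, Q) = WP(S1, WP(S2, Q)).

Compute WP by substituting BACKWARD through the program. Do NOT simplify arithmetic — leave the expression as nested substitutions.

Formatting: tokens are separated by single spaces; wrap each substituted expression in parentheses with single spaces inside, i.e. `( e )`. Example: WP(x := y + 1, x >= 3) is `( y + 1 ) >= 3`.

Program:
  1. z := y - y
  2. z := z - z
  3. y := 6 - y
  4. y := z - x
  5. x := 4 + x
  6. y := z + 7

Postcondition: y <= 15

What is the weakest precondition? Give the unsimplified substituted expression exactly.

post: y <= 15
stmt 6: y := z + 7  -- replace 1 occurrence(s) of y with (z + 7)
  => ( z + 7 ) <= 15
stmt 5: x := 4 + x  -- replace 0 occurrence(s) of x with (4 + x)
  => ( z + 7 ) <= 15
stmt 4: y := z - x  -- replace 0 occurrence(s) of y with (z - x)
  => ( z + 7 ) <= 15
stmt 3: y := 6 - y  -- replace 0 occurrence(s) of y with (6 - y)
  => ( z + 7 ) <= 15
stmt 2: z := z - z  -- replace 1 occurrence(s) of z with (z - z)
  => ( ( z - z ) + 7 ) <= 15
stmt 1: z := y - y  -- replace 2 occurrence(s) of z with (y - y)
  => ( ( ( y - y ) - ( y - y ) ) + 7 ) <= 15

Answer: ( ( ( y - y ) - ( y - y ) ) + 7 ) <= 15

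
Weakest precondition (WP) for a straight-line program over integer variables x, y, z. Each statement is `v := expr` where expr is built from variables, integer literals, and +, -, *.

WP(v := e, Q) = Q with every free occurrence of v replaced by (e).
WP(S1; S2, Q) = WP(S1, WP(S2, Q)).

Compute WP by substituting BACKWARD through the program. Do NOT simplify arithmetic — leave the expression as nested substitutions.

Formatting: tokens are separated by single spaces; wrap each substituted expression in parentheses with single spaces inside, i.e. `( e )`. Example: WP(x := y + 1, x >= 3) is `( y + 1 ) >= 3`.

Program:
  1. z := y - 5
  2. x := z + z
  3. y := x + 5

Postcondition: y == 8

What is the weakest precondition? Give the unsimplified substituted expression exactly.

post: y == 8
stmt 3: y := x + 5  -- replace 1 occurrence(s) of y with (x + 5)
  => ( x + 5 ) == 8
stmt 2: x := z + z  -- replace 1 occurrence(s) of x with (z + z)
  => ( ( z + z ) + 5 ) == 8
stmt 1: z := y - 5  -- replace 2 occurrence(s) of z with (y - 5)
  => ( ( ( y - 5 ) + ( y - 5 ) ) + 5 ) == 8

Answer: ( ( ( y - 5 ) + ( y - 5 ) ) + 5 ) == 8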